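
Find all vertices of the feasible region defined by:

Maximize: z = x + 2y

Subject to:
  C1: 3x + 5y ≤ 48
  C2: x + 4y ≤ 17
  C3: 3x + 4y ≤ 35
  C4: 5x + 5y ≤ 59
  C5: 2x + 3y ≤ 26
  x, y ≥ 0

(0, 0), (11.67, 0), (9, 2), (0, 4.25)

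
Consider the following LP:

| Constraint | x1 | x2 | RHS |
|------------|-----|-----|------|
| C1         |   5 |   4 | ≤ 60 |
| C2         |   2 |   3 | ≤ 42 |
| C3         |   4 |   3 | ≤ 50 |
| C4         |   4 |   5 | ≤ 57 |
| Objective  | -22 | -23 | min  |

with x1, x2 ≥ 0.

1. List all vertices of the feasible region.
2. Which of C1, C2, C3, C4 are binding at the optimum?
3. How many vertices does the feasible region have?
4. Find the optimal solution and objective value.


1. (0, 0), (12, 0), (8, 5), (0, 11.4)
2. C1, C4
3. 4
4. x1 = 8, x2 = 5, z = -291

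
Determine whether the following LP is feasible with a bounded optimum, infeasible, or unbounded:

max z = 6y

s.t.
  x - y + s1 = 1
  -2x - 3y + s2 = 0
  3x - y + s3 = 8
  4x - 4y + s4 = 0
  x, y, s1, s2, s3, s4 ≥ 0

Unbounded (objective can increase without bound)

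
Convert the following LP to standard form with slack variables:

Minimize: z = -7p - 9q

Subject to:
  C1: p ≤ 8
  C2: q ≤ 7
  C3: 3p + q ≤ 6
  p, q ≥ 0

min z = -7p - 9q

s.t.
  p + s1 = 8
  q + s2 = 7
  3p + q + s3 = 6
  p, q, s1, s2, s3 ≥ 0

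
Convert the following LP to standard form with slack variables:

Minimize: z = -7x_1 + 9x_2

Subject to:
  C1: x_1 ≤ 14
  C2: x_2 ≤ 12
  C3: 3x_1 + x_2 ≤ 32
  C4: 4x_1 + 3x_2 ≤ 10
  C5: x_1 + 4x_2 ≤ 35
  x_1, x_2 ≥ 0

min z = -7x_1 + 9x_2

s.t.
  x_1 + s1 = 14
  x_2 + s2 = 12
  3x_1 + x_2 + s3 = 32
  4x_1 + 3x_2 + s4 = 10
  x_1 + 4x_2 + s5 = 35
  x_1, x_2, s1, s2, s3, s4, s5 ≥ 0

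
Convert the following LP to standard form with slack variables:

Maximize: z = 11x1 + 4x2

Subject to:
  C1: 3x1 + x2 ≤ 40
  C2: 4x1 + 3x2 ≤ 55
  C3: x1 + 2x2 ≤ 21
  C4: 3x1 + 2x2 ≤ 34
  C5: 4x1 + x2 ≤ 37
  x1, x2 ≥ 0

max z = 11x1 + 4x2

s.t.
  3x1 + x2 + s1 = 40
  4x1 + 3x2 + s2 = 55
  x1 + 2x2 + s3 = 21
  3x1 + 2x2 + s4 = 34
  4x1 + x2 + s5 = 37
  x1, x2, s1, s2, s3, s4, s5 ≥ 0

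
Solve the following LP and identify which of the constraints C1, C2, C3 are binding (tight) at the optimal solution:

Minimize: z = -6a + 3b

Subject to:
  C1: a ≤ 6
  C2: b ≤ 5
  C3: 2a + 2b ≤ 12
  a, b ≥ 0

At a = 6, b = 0, compute slack b - a·x for each constraint:
  C1: 6 − 6 = 0  (binding)
  C2: 5 − 0 = 5  (slack)
  C3: 12 − 12 = 0  (binding)

Optimal: a = 6, b = 0
Binding: C1, C3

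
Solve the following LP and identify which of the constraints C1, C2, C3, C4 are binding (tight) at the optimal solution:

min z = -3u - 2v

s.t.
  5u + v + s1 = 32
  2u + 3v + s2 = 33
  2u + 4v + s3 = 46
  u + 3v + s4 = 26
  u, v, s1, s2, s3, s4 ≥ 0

At u = 5, v = 7, compute slack b - a·x for each constraint:
  C1: 32 − 32 = 0  (binding)
  C2: 33 − 31 = 2  (slack)
  C3: 46 − 38 = 8  (slack)
  C4: 26 − 26 = 0  (binding)

Optimal: u = 5, v = 7
Binding: C1, C4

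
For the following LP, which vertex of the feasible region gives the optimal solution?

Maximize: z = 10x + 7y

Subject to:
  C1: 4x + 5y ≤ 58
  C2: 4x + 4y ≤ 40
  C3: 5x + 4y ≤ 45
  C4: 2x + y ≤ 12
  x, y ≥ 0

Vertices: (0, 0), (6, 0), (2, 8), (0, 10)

Evaluate the objective at each vertex of the feasible region:
  z(0, 0) = 0
  z(6, 0) = 60
  z(2, 8) = 76  ←
  z(0, 10) = 70
The maximum is at x = 2, y = 8.

(2, 8)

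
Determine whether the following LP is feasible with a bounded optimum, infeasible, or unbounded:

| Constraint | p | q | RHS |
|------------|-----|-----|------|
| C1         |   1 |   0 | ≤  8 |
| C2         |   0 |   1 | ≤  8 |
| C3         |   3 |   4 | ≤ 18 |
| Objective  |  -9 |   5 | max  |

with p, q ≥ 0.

Feasible with a bounded optimal solution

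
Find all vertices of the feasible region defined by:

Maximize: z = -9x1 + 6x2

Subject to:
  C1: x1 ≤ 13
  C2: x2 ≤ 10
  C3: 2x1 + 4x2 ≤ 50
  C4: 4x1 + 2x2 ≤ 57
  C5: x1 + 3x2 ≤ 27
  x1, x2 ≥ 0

(0, 0), (13, 0), (13, 2.5), (11.7, 5.1), (0, 9)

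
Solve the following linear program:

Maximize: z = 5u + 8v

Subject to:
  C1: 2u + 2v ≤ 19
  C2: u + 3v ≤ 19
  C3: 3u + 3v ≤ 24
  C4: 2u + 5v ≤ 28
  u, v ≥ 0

Evaluate the objective at each vertex of the feasible region:
  z(0, 0) = 0
  z(8, 0) = 40
  z(4, 4) = 52  ←
  z(0, 5.6) = 44.8
The maximum is at u = 4, v = 4.

u = 4, v = 4, z = 52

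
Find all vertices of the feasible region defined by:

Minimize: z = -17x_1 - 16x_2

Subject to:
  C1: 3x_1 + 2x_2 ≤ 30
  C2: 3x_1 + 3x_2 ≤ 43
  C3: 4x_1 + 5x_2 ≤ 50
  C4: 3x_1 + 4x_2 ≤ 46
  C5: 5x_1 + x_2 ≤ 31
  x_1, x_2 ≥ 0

(0, 0), (6.2, 0), (5, 6), (0, 10)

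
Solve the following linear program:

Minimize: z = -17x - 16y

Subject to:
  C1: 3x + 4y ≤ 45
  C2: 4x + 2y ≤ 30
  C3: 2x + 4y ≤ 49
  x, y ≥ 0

Evaluate the objective at each vertex of the feasible region:
  z(0, 0) = 0
  z(7.5, 0) = -127.5
  z(3, 9) = -195  ←
  z(0, 11.25) = -180
The minimum is at x = 3, y = 9.

x = 3, y = 9, z = -195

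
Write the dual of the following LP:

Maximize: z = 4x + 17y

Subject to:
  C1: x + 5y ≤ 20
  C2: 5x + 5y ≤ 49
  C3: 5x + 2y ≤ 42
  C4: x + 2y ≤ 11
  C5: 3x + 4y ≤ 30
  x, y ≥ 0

Primal max cᵀx s.t. Ax ≤ b, x ≥ 0  →  Dual min bᵀy s.t. Aᵀy ≥ c, y ≥ 0.

Minimize: z = 20y1 + 49y2 + 42y3 + 11y4 + 30y5

Subject to:
  y1 + 5y2 + 5y3 + y4 + 3y5 ≥ 4
  5y1 + 5y2 + 2y3 + 2y4 + 4y5 ≥ 17
  y1, y2, y3, y4, y5 ≥ 0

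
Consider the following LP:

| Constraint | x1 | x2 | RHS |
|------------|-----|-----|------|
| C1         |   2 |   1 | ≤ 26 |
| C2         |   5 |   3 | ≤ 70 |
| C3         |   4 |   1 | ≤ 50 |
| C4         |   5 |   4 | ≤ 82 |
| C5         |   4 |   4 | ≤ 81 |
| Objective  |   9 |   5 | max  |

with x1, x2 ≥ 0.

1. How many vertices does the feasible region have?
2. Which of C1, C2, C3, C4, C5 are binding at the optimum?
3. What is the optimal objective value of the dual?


1. 7
2. C1, C2
3. 122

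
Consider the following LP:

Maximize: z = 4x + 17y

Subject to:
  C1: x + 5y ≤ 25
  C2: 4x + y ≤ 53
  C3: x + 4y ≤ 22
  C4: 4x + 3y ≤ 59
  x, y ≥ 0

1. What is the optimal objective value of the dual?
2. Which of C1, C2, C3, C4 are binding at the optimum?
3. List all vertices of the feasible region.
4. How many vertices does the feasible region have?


1. 91
2. C1, C3
3. (0, 0), (13.25, 0), (12.67, 2.333), (10, 3), (0, 5)
4. 5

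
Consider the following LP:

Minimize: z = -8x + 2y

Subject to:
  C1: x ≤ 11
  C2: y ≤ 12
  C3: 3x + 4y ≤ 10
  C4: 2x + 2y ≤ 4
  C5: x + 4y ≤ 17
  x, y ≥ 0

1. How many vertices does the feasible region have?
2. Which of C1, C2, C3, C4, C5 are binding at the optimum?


1. 3
2. C4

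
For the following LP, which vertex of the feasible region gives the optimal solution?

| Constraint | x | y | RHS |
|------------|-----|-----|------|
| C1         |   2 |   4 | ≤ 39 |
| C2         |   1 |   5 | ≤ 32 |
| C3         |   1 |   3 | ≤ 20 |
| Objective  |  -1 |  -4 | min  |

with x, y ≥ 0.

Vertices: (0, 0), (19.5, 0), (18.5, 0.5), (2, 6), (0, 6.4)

Evaluate the objective at each vertex of the feasible region:
  z(0, 0) = 0
  z(19.5, 0) = -19.5
  z(18.5, 0.5) = -20.5
  z(2, 6) = -26  ←
  z(0, 6.4) = -25.6
The minimum is at x = 2, y = 6.

(2, 6)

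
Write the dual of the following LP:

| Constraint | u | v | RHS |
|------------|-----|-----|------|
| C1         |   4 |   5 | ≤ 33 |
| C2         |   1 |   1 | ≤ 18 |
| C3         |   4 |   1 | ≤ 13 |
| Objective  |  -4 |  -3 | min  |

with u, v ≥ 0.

Primal min cᵀx s.t. Ax ≤ b, x ≥ 0  →  Dual max −bᵀy s.t. Aᵀy ≥ −c, y ≥ 0.

Maximize: z = -33y1 - 18y2 - 13y3

Subject to:
  4y1 + y2 + 4y3 ≥ 4
  5y1 + y2 + y3 ≥ 3
  y1, y2, y3 ≥ 0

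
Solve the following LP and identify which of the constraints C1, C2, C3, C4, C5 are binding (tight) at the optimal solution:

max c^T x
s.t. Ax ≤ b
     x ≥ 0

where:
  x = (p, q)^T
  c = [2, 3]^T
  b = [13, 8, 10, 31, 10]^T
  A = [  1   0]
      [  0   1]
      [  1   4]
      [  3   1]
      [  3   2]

At p = 2, q = 2, compute slack b - a·x for each constraint:
  C1: 13 − 2 = 11  (slack)
  C2: 8 − 2 = 6  (slack)
  C3: 10 − 10 = 0  (binding)
  C4: 31 − 8 = 23  (slack)
  C5: 10 − 10 = 0  (binding)

Optimal: p = 2, q = 2
Binding: C3, C5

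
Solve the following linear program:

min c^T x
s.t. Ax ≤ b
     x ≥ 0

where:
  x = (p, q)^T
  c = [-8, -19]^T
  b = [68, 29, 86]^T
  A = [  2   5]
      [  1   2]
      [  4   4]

Evaluate the objective at each vertex of the feasible region:
  z(0, 0) = 0
  z(21.5, 0) = -172
  z(14, 7.5) = -254.5
  z(9, 10) = -262  ←
  z(0, 13.6) = -258.4
The minimum is at p = 9, q = 10.

p = 9, q = 10, z = -262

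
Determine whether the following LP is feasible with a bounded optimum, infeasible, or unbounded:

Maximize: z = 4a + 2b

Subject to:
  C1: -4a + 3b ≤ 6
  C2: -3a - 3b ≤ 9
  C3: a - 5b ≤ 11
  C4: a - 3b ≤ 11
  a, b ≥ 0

Unbounded (objective can increase without bound)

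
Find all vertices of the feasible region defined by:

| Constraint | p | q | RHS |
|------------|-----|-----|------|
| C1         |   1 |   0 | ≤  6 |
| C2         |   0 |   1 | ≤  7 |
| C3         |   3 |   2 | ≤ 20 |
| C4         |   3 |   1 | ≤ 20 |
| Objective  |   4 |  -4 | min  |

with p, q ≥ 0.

(0, 0), (6, 0), (6, 1), (2, 7), (0, 7)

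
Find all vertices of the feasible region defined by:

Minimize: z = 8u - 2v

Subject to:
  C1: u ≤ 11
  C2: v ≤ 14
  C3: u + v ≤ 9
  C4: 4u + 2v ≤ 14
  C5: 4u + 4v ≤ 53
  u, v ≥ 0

(0, 0), (3.5, 0), (0, 7)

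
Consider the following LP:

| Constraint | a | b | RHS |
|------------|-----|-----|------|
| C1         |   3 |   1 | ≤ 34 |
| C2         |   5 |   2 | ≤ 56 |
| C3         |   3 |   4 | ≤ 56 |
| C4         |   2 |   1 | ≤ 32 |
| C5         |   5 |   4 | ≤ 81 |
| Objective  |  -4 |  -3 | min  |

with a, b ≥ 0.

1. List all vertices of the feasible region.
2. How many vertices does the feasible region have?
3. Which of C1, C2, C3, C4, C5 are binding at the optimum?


1. (0, 0), (11.2, 0), (8, 8), (0, 14)
2. 4
3. C2, C3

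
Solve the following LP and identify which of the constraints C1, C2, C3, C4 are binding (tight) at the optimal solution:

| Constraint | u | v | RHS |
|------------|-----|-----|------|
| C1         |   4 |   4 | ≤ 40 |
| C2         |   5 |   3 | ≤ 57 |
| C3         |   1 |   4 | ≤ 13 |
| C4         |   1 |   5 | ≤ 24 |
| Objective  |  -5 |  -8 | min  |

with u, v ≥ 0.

At u = 9, v = 1, compute slack b - a·x for each constraint:
  C1: 40 − 40 = 0  (binding)
  C2: 57 − 48 = 9  (slack)
  C3: 13 − 13 = 0  (binding)
  C4: 24 − 14 = 10  (slack)

Optimal: u = 9, v = 1
Binding: C1, C3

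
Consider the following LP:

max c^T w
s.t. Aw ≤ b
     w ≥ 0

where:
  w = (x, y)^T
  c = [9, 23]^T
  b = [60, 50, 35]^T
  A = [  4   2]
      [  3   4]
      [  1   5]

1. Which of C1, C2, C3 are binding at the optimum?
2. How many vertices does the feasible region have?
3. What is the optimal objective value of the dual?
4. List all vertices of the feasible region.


1. C2, C3
2. 5
3. 205
4. (0, 0), (15, 0), (14, 2), (10, 5), (0, 7)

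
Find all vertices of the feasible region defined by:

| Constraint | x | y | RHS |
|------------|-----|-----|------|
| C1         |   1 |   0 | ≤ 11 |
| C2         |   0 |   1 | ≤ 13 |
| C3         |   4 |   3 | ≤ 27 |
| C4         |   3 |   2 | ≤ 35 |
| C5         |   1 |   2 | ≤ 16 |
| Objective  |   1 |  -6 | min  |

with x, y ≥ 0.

(0, 0), (6.75, 0), (1.2, 7.4), (0, 8)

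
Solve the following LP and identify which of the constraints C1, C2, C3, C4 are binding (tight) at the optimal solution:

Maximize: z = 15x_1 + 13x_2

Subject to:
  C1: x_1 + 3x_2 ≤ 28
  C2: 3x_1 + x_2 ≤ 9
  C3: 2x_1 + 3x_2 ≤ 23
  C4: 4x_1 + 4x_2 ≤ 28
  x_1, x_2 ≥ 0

At x_1 = 1, x_2 = 6, compute slack b - a·x for each constraint:
  C1: 28 − 19 = 9  (slack)
  C2: 9 − 9 = 0  (binding)
  C3: 23 − 20 = 3  (slack)
  C4: 28 − 28 = 0  (binding)

Optimal: x_1 = 1, x_2 = 6
Binding: C2, C4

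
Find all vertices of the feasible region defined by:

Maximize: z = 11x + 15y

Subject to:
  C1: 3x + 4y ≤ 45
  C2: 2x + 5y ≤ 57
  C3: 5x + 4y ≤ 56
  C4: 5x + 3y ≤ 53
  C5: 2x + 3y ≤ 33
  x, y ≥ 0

(0, 0), (10.6, 0), (8.8, 3), (5.5, 7.125), (3, 9), (0, 11)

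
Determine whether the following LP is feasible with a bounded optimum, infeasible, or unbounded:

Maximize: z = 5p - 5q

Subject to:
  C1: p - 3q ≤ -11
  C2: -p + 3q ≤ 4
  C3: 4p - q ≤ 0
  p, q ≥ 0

Infeasible (no feasible solution exists)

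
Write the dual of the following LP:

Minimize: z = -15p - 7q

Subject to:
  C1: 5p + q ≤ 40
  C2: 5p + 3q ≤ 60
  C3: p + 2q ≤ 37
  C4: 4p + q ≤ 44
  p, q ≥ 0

Primal min cᵀx s.t. Ax ≤ b, x ≥ 0  →  Dual max −bᵀy s.t. Aᵀy ≥ −c, y ≥ 0.

Maximize: z = -40y1 - 60y2 - 37y3 - 44y4

Subject to:
  5y1 + 5y2 + y3 + 4y4 ≥ 15
  y1 + 3y2 + 2y3 + y4 ≥ 7
  y1, y2, y3, y4 ≥ 0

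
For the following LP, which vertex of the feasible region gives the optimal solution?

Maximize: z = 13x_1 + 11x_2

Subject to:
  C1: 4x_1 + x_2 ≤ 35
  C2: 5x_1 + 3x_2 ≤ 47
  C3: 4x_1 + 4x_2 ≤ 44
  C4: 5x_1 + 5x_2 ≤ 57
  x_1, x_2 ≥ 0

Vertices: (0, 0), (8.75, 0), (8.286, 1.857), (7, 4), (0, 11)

Evaluate the objective at each vertex of the feasible region:
  z(0, 0) = 0
  z(8.75, 0) = 113.8
  z(8.286, 1.857) = 128.1
  z(7, 4) = 135  ←
  z(0, 11) = 121
The maximum is at x_1 = 7, x_2 = 4.

(7, 4)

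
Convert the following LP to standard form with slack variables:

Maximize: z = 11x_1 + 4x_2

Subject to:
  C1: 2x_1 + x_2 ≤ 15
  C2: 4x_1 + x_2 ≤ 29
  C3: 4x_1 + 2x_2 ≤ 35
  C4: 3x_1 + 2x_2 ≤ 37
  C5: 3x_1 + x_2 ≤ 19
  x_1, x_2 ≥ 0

max z = 11x_1 + 4x_2

s.t.
  2x_1 + x_2 + s1 = 15
  4x_1 + x_2 + s2 = 29
  4x_1 + 2x_2 + s3 = 35
  3x_1 + 2x_2 + s4 = 37
  3x_1 + x_2 + s5 = 19
  x_1, x_2, s1, s2, s3, s4, s5 ≥ 0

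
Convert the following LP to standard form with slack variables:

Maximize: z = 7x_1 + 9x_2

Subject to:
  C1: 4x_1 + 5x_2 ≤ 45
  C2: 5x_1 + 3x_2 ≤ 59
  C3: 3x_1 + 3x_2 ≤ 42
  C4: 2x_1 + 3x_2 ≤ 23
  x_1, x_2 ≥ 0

max z = 7x_1 + 9x_2

s.t.
  4x_1 + 5x_2 + s1 = 45
  5x_1 + 3x_2 + s2 = 59
  3x_1 + 3x_2 + s3 = 42
  2x_1 + 3x_2 + s4 = 23
  x_1, x_2, s1, s2, s3, s4 ≥ 0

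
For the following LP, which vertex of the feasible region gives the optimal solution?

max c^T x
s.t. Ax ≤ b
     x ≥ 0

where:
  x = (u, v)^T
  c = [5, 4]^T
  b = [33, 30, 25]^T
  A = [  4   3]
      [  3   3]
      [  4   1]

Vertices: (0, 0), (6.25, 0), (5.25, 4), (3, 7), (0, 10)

Evaluate the objective at each vertex of the feasible region:
  z(0, 0) = 0
  z(6.25, 0) = 31.25
  z(5.25, 4) = 42.25
  z(3, 7) = 43  ←
  z(0, 10) = 40
The maximum is at u = 3, v = 7.

(3, 7)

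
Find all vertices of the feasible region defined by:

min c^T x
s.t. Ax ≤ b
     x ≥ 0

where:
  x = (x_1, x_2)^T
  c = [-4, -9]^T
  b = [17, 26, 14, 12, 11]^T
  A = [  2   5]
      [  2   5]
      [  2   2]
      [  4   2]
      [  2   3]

(0, 0), (3, 0), (1.75, 2.5), (1, 3), (0, 3.4)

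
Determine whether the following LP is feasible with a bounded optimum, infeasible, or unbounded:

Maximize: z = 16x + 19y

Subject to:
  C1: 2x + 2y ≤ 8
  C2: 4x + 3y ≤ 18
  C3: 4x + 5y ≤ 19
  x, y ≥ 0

Feasible with a bounded optimal solution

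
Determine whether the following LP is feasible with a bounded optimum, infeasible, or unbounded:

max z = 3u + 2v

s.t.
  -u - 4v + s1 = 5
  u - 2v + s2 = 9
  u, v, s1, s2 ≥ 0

Unbounded (objective can increase without bound)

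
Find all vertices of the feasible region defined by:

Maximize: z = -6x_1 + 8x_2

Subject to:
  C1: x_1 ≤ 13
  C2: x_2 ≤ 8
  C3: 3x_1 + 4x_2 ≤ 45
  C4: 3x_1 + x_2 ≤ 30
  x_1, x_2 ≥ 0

(0, 0), (10, 0), (8.333, 5), (4.333, 8), (0, 8)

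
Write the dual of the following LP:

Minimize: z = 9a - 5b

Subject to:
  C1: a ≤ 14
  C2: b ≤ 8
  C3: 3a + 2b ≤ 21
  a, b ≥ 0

Primal min cᵀx s.t. Ax ≤ b, x ≥ 0  →  Dual max −bᵀy s.t. Aᵀy ≥ −c, y ≥ 0.

Maximize: z = -14y1 - 8y2 - 21y3

Subject to:
  y1 + 3y3 ≥ -9
  y2 + 2y3 ≥ 5
  y1, y2, y3 ≥ 0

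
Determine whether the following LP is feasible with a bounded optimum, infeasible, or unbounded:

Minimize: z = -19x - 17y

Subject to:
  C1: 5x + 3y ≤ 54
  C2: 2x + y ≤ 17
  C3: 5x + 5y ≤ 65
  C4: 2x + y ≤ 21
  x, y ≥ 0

Feasible with a bounded optimal solution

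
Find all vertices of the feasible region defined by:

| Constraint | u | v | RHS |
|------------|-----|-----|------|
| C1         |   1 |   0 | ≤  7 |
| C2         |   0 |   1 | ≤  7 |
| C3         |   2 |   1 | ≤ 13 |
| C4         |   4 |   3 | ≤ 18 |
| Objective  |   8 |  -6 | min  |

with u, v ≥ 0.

(0, 0), (4.5, 0), (0, 6)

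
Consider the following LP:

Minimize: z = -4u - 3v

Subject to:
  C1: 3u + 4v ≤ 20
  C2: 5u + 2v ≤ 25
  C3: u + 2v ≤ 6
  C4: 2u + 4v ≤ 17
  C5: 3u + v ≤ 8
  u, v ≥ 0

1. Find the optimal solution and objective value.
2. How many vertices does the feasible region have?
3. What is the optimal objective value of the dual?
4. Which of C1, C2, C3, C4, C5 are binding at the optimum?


1. u = 2, v = 2, z = -14
2. 4
3. -14
4. C3, C5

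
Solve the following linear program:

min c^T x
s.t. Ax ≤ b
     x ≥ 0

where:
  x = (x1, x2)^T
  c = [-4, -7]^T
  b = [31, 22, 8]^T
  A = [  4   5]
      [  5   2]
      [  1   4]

Evaluate the objective at each vertex of the feasible region:
  z(0, 0) = 0
  z(4.4, 0) = -17.6
  z(4, 1) = -23  ←
  z(0, 2) = -14
The minimum is at x1 = 4, x2 = 1.

x1 = 4, x2 = 1, z = -23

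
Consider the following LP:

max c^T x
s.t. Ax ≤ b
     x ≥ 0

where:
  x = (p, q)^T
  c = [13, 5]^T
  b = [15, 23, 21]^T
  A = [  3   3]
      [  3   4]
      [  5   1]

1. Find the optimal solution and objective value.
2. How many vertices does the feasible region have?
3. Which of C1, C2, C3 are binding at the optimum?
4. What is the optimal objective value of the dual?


1. p = 4, q = 1, z = 57
2. 4
3. C1, C3
4. 57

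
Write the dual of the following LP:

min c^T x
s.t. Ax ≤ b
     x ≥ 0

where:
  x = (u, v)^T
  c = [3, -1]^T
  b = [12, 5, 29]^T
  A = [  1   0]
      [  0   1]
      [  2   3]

Primal min cᵀx s.t. Ax ≤ b, x ≥ 0  →  Dual max −bᵀy s.t. Aᵀy ≥ −c, y ≥ 0.

Maximize: z = -12y1 - 5y2 - 29y3

Subject to:
  y1 + 2y3 ≥ -3
  y2 + 3y3 ≥ 1
  y1, y2, y3 ≥ 0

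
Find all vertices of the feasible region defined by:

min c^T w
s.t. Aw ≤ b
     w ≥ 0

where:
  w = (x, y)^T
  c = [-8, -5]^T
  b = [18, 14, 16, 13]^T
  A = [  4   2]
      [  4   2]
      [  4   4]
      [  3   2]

(0, 0), (3.5, 0), (3, 1), (0, 4)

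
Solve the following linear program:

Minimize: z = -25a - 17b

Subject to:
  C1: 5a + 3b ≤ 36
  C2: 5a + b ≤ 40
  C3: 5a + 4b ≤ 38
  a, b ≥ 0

Evaluate the objective at each vertex of the feasible region:
  z(0, 0) = 0
  z(7.2, 0) = -180
  z(6, 2) = -184  ←
  z(0, 9.5) = -161.5
The minimum is at a = 6, b = 2.

a = 6, b = 2, z = -184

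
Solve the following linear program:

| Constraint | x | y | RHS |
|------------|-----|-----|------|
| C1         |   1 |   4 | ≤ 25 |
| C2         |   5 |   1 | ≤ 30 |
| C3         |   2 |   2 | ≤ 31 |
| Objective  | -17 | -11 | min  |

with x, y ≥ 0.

Evaluate the objective at each vertex of the feasible region:
  z(0, 0) = 0
  z(6, 0) = -102
  z(5, 5) = -140  ←
  z(0, 6.25) = -68.75
The minimum is at x = 5, y = 5.

x = 5, y = 5, z = -140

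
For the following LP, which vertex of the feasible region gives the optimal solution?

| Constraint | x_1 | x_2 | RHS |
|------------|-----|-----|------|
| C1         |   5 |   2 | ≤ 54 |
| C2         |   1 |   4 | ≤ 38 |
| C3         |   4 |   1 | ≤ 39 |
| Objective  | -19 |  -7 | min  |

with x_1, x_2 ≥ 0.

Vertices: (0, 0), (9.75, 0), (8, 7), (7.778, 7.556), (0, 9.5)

Evaluate the objective at each vertex of the feasible region:
  z(0, 0) = 0
  z(9.75, 0) = -185.2
  z(8, 7) = -201  ←
  z(7.778, 7.556) = -200.7
  z(0, 9.5) = -66.5
The minimum is at x_1 = 8, x_2 = 7.

(8, 7)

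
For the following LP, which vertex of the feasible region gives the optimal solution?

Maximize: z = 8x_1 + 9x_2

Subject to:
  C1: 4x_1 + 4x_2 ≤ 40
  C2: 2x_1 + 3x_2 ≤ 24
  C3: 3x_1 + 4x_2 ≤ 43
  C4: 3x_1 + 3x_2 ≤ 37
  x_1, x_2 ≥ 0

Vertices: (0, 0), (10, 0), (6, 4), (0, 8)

Evaluate the objective at each vertex of the feasible region:
  z(0, 0) = 0
  z(10, 0) = 80
  z(6, 4) = 84  ←
  z(0, 8) = 72
The maximum is at x_1 = 6, x_2 = 4.

(6, 4)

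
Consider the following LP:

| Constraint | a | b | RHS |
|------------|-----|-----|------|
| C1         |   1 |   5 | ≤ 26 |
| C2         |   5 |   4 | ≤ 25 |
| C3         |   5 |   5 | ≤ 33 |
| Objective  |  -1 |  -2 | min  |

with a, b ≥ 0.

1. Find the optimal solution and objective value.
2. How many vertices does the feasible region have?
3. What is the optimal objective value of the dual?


1. a = 1, b = 5, z = -11
2. 4
3. -11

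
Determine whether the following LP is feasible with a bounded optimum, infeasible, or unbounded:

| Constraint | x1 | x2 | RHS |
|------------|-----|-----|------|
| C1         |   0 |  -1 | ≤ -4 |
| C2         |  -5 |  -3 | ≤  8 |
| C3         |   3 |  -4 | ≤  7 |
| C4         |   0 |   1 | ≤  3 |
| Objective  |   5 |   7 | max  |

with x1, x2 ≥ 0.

Infeasible (no feasible solution exists)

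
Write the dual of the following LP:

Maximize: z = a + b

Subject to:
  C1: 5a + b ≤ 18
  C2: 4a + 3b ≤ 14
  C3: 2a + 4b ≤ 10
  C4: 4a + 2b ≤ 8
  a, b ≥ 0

Primal max cᵀx s.t. Ax ≤ b, x ≥ 0  →  Dual min bᵀy s.t. Aᵀy ≥ c, y ≥ 0.

Minimize: z = 18y1 + 14y2 + 10y3 + 8y4

Subject to:
  5y1 + 4y2 + 2y3 + 4y4 ≥ 1
  y1 + 3y2 + 4y3 + 2y4 ≥ 1
  y1, y2, y3, y4 ≥ 0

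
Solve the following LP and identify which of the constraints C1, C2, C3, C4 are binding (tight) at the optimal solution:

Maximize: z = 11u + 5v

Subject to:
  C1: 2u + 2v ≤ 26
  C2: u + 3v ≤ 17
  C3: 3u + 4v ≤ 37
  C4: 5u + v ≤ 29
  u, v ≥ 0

At u = 5, v = 4, compute slack b - a·x for each constraint:
  C1: 26 − 18 = 8  (slack)
  C2: 17 − 17 = 0  (binding)
  C3: 37 − 31 = 6  (slack)
  C4: 29 − 29 = 0  (binding)

Optimal: u = 5, v = 4
Binding: C2, C4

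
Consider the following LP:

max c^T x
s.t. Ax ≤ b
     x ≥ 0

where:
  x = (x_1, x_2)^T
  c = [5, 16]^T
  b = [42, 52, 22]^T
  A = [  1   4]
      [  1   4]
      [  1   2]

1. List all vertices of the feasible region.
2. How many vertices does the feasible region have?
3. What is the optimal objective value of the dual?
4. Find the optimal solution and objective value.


1. (0, 0), (22, 0), (2, 10), (0, 10.5)
2. 4
3. 170
4. x_1 = 2, x_2 = 10, z = 170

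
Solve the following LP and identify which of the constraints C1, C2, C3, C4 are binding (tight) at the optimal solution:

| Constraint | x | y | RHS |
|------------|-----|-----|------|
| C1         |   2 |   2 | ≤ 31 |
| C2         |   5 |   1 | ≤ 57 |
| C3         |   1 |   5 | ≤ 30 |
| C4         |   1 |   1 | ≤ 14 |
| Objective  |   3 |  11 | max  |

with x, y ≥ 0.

At x = 10, y = 4, compute slack b - a·x for each constraint:
  C1: 31 − 28 = 3  (slack)
  C2: 57 − 54 = 3  (slack)
  C3: 30 − 30 = 0  (binding)
  C4: 14 − 14 = 0  (binding)

Optimal: x = 10, y = 4
Binding: C3, C4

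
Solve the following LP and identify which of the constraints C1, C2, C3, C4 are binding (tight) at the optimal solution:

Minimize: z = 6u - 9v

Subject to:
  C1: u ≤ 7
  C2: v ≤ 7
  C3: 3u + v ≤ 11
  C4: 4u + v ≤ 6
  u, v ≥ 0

At u = 0, v = 6, compute slack b - a·x for each constraint:
  C1: 7 − 0 = 7  (slack)
  C2: 7 − 6 = 1  (slack)
  C3: 11 − 6 = 5  (slack)
  C4: 6 − 6 = 0  (binding)

Optimal: u = 0, v = 6
Binding: C4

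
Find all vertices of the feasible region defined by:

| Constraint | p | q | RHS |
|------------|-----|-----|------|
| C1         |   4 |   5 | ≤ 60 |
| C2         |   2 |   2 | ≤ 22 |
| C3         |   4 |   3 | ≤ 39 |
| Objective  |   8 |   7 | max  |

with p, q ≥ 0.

(0, 0), (9.75, 0), (6, 5), (0, 11)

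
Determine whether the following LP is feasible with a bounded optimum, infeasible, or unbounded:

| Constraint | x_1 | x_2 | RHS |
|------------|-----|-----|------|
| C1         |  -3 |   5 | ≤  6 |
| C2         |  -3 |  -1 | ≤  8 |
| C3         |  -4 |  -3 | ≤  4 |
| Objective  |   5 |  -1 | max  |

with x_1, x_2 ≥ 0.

Unbounded (objective can increase without bound)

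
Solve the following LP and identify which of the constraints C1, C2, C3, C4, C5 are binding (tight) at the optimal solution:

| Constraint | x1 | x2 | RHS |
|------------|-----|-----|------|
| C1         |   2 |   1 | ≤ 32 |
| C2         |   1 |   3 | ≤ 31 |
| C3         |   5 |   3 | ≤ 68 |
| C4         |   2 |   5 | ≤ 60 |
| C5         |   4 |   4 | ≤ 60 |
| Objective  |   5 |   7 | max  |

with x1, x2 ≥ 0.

At x1 = 7, x2 = 8, compute slack b - a·x for each constraint:
  C1: 32 − 22 = 10  (slack)
  C2: 31 − 31 = 0  (binding)
  C3: 68 − 59 = 9  (slack)
  C4: 60 − 54 = 6  (slack)
  C5: 60 − 60 = 0  (binding)

Optimal: x1 = 7, x2 = 8
Binding: C2, C5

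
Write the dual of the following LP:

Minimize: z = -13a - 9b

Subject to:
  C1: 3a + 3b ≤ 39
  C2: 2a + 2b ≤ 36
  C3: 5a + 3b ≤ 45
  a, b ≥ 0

Primal min cᵀx s.t. Ax ≤ b, x ≥ 0  →  Dual max −bᵀy s.t. Aᵀy ≥ −c, y ≥ 0.

Maximize: z = -39y1 - 36y2 - 45y3

Subject to:
  3y1 + 2y2 + 5y3 ≥ 13
  3y1 + 2y2 + 3y3 ≥ 9
  y1, y2, y3 ≥ 0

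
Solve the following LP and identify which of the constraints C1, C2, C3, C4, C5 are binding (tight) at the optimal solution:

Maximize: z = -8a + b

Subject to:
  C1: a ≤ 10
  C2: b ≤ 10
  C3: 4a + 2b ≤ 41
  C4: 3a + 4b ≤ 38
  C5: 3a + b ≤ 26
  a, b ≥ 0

At a = 0, b = 9.5, compute slack b - a·x for each constraint:
  C1: 10 − 0 = 10  (slack)
  C2: 10 − 9.5 = 0.5  (slack)
  C3: 41 − 19 = 22  (slack)
  C4: 38 − 38 = 0  (binding)
  C5: 26 − 9.5 = 16.5  (slack)

Optimal: a = 0, b = 9.5
Binding: C4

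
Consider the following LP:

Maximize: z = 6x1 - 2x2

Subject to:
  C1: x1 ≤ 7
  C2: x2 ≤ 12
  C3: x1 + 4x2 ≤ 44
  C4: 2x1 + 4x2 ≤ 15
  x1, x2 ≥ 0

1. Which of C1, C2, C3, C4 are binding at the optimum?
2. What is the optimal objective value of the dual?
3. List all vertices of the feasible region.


1. C1
2. 42
3. (0, 0), (7, 0), (7, 0.25), (0, 3.75)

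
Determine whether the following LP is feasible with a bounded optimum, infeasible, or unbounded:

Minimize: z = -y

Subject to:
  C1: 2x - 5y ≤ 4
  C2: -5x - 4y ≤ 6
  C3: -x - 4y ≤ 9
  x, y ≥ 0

Unbounded (objective can decrease without bound)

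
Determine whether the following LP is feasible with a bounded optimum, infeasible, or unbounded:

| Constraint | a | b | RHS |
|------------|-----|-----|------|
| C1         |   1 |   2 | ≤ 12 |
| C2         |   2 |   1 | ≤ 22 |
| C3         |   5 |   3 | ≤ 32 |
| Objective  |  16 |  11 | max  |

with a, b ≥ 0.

Feasible with a bounded optimal solution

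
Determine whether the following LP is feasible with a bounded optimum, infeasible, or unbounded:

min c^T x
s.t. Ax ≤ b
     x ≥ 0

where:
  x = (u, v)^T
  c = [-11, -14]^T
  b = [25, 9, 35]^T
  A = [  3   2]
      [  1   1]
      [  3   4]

Feasible with a bounded optimal solution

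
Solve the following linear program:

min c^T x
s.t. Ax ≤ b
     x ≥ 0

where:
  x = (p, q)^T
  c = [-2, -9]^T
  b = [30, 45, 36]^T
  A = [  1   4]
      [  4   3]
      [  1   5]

Evaluate the objective at each vertex of the feasible region:
  z(0, 0) = 0
  z(11.25, 0) = -22.5
  z(6.923, 5.769) = -65.77
  z(6, 6) = -66  ←
  z(0, 7.2) = -64.8
The minimum is at p = 6, q = 6.

p = 6, q = 6, z = -66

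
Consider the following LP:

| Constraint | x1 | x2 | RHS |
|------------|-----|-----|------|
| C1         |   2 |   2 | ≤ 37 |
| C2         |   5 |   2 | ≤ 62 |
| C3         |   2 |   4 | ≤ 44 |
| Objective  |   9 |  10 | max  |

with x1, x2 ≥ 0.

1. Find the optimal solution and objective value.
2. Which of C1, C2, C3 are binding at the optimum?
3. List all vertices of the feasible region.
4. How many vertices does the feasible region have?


1. x1 = 10, x2 = 6, z = 150
2. C2, C3
3. (0, 0), (12.4, 0), (10, 6), (0, 11)
4. 4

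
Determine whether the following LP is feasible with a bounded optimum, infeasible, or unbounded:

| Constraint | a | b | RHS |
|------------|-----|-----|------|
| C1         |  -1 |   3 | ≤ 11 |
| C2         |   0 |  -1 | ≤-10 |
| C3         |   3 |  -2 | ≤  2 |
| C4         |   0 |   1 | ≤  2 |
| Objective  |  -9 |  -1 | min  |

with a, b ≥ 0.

Infeasible (no feasible solution exists)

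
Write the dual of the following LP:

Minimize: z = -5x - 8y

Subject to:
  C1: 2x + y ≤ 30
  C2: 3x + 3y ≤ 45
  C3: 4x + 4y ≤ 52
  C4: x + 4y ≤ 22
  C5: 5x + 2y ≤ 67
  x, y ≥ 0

Primal min cᵀx s.t. Ax ≤ b, x ≥ 0  →  Dual max −bᵀy s.t. Aᵀy ≥ −c, y ≥ 0.

Maximize: z = -30y1 - 45y2 - 52y3 - 22y4 - 67y5

Subject to:
  2y1 + 3y2 + 4y3 + y4 + 5y5 ≥ 5
  y1 + 3y2 + 4y3 + 4y4 + 2y5 ≥ 8
  y1, y2, y3, y4, y5 ≥ 0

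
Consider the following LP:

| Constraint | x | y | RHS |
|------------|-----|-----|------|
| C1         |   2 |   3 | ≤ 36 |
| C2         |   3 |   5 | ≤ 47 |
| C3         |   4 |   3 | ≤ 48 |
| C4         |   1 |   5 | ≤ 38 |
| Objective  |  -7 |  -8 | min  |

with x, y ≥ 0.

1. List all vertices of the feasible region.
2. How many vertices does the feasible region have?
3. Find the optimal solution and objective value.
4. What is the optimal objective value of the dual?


1. (0, 0), (12, 0), (9, 4), (4.5, 6.7), (0, 7.6)
2. 5
3. x = 9, y = 4, z = -95
4. -95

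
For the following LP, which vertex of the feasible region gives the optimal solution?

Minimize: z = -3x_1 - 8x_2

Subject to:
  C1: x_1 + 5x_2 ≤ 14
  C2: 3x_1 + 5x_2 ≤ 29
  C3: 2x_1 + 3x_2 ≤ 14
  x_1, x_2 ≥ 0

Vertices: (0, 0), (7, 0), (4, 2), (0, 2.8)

Evaluate the objective at each vertex of the feasible region:
  z(0, 0) = 0
  z(7, 0) = -21
  z(4, 2) = -28  ←
  z(0, 2.8) = -22.4
The minimum is at x_1 = 4, x_2 = 2.

(4, 2)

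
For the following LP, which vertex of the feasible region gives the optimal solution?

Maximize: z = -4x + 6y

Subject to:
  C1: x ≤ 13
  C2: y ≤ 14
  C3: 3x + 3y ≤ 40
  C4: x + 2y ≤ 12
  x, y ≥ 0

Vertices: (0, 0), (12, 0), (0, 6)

Evaluate the objective at each vertex of the feasible region:
  z(0, 0) = 0
  z(12, 0) = -48
  z(0, 6) = 36  ←
The maximum is at x = 0, y = 6.

(0, 6)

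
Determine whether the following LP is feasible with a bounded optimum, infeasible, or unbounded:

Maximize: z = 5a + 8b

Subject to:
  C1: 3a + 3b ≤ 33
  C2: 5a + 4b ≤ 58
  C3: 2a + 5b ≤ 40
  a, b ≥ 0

Feasible with a bounded optimal solution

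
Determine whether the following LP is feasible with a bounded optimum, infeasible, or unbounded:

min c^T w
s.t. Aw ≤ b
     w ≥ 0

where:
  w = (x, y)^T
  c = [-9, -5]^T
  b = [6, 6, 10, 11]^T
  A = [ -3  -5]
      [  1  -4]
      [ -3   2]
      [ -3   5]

Unbounded (objective can decrease without bound)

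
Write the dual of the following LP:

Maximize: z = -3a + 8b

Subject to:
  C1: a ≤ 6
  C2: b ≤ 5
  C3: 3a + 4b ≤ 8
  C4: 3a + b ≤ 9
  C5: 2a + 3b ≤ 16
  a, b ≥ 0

Primal max cᵀx s.t. Ax ≤ b, x ≥ 0  →  Dual min bᵀy s.t. Aᵀy ≥ c, y ≥ 0.

Minimize: z = 6y1 + 5y2 + 8y3 + 9y4 + 16y5

Subject to:
  y1 + 3y3 + 3y4 + 2y5 ≥ -3
  y2 + 4y3 + y4 + 3y5 ≥ 8
  y1, y2, y3, y4, y5 ≥ 0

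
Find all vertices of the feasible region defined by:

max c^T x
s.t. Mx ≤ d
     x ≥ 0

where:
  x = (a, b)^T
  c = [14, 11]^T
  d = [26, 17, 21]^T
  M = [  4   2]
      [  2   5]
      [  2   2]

(0, 0), (6.5, 0), (6, 1), (0, 3.4)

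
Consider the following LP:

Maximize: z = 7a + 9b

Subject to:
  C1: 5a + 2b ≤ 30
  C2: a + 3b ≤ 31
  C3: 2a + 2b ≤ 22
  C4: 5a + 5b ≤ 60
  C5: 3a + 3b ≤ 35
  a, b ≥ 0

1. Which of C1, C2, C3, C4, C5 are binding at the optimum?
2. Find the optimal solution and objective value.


1. C2, C3
2. a = 1, b = 10, z = 97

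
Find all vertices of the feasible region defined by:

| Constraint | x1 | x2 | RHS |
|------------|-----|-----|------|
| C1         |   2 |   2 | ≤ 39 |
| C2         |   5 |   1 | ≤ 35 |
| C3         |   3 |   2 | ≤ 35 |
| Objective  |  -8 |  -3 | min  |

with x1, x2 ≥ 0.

(0, 0), (7, 0), (5, 10), (0, 17.5)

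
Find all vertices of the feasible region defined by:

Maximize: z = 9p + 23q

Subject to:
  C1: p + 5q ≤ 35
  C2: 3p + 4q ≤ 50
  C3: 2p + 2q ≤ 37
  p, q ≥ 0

(0, 0), (16.67, 0), (10, 5), (0, 7)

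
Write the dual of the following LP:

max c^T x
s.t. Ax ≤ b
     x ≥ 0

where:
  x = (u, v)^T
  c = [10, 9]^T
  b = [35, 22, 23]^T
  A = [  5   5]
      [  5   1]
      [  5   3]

Primal max cᵀx s.t. Ax ≤ b, x ≥ 0  →  Dual min bᵀy s.t. Aᵀy ≥ c, y ≥ 0.

Minimize: z = 35y1 + 22y2 + 23y3

Subject to:
  5y1 + 5y2 + 5y3 ≥ 10
  5y1 + y2 + 3y3 ≥ 9
  y1, y2, y3 ≥ 0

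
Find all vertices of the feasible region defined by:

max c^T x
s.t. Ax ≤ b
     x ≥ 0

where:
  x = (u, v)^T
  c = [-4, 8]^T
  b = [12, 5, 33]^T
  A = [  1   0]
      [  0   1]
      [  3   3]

(0, 0), (11, 0), (6, 5), (0, 5)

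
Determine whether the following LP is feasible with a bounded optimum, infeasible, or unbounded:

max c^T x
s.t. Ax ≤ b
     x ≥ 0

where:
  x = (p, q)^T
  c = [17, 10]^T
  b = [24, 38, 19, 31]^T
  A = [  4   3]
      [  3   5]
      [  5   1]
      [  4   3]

Feasible with a bounded optimal solution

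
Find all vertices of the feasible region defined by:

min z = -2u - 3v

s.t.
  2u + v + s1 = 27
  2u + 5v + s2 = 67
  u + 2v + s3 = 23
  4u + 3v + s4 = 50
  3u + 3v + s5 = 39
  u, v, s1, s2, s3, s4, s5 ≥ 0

(0, 0), (12.5, 0), (11, 2), (3, 10), (0, 11.5)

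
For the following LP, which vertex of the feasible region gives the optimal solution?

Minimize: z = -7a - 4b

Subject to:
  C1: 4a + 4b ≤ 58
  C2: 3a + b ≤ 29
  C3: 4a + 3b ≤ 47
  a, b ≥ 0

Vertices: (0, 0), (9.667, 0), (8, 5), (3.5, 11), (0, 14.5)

Evaluate the objective at each vertex of the feasible region:
  z(0, 0) = 0
  z(9.667, 0) = -67.67
  z(8, 5) = -76  ←
  z(3.5, 11) = -68.5
  z(0, 14.5) = -58
The minimum is at a = 8, b = 5.

(8, 5)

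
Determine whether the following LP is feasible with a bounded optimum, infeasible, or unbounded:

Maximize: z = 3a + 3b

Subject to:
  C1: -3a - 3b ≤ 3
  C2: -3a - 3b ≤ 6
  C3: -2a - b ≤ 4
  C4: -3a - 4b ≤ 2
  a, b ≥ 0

Unbounded (objective can increase without bound)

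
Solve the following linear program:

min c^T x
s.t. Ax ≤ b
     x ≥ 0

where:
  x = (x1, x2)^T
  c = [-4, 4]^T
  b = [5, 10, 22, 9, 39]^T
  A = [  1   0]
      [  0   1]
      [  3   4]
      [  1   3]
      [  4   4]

Evaluate the objective at each vertex of the feasible region:
  z(0, 0) = 0
  z(5, 0) = -20  ←
  z(5, 1.333) = -14.67
  z(0, 3) = 12
The minimum is at x1 = 5, x2 = 0.

x1 = 5, x2 = 0, z = -20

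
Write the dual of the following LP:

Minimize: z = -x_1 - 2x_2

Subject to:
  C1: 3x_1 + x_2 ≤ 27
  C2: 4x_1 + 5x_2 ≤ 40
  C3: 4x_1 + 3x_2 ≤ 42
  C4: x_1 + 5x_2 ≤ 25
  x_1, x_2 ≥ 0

Primal min cᵀx s.t. Ax ≤ b, x ≥ 0  →  Dual max −bᵀy s.t. Aᵀy ≥ −c, y ≥ 0.

Maximize: z = -27y1 - 40y2 - 42y3 - 25y4

Subject to:
  3y1 + 4y2 + 4y3 + y4 ≥ 1
  y1 + 5y2 + 3y3 + 5y4 ≥ 2
  y1, y2, y3, y4 ≥ 0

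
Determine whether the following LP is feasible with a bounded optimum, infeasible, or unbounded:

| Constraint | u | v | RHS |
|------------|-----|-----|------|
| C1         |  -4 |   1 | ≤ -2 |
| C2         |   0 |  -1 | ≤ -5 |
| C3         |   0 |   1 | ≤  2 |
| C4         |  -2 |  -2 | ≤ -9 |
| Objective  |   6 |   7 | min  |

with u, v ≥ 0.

Infeasible (no feasible solution exists)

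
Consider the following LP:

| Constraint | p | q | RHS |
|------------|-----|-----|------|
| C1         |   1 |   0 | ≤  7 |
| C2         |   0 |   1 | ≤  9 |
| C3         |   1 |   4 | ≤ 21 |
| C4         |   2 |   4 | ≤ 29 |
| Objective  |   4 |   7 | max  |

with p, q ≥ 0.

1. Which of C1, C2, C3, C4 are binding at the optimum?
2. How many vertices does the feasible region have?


1. C1, C3
2. 4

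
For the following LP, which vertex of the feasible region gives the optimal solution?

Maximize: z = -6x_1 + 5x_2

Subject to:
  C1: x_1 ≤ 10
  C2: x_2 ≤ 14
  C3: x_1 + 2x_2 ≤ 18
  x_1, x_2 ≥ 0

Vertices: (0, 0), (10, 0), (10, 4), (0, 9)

Evaluate the objective at each vertex of the feasible region:
  z(0, 0) = 0
  z(10, 0) = -60
  z(10, 4) = -40
  z(0, 9) = 45  ←
The maximum is at x_1 = 0, x_2 = 9.

(0, 9)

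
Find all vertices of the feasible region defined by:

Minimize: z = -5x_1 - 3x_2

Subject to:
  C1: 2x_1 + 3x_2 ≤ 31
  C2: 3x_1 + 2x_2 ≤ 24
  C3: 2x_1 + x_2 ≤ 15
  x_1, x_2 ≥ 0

(0, 0), (7.5, 0), (6, 3), (2, 9), (0, 10.33)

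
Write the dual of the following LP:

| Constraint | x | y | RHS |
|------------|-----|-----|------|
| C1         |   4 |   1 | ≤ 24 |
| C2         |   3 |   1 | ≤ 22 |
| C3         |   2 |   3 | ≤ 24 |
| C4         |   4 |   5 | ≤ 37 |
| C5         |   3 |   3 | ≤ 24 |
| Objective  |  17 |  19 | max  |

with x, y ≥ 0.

Primal max cᵀx s.t. Ax ≤ b, x ≥ 0  →  Dual min bᵀy s.t. Aᵀy ≥ c, y ≥ 0.

Minimize: z = 24y1 + 22y2 + 24y3 + 37y4 + 24y5

Subject to:
  4y1 + 3y2 + 2y3 + 4y4 + 3y5 ≥ 17
  y1 + y2 + 3y3 + 5y4 + 3y5 ≥ 19
  y1, y2, y3, y4, y5 ≥ 0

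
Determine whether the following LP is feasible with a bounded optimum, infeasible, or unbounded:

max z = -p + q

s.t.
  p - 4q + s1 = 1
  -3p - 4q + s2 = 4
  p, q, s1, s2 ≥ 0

Unbounded (objective can increase without bound)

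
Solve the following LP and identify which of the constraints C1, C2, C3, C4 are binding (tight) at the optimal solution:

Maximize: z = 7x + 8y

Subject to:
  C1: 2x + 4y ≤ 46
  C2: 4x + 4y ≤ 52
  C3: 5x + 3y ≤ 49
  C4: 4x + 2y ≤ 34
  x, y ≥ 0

At x = 3, y = 10, compute slack b - a·x for each constraint:
  C1: 46 − 46 = 0  (binding)
  C2: 52 − 52 = 0  (binding)
  C3: 49 − 45 = 4  (slack)
  C4: 34 − 32 = 2  (slack)

Optimal: x = 3, y = 10
Binding: C1, C2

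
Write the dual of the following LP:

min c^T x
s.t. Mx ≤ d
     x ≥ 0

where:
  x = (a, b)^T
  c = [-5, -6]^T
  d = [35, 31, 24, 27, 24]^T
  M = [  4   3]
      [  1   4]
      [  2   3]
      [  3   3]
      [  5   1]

Primal min cᵀx s.t. Ax ≤ b, x ≥ 0  →  Dual max −bᵀy s.t. Aᵀy ≥ −c, y ≥ 0.

Maximize: z = -35y1 - 31y2 - 24y3 - 27y4 - 24y5

Subject to:
  4y1 + y2 + 2y3 + 3y4 + 5y5 ≥ 5
  3y1 + 4y2 + 3y3 + 3y4 + y5 ≥ 6
  y1, y2, y3, y4, y5 ≥ 0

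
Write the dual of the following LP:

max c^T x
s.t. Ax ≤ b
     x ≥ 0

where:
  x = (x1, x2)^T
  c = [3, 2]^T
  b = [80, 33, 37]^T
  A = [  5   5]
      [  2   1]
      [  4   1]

Primal max cᵀx s.t. Ax ≤ b, x ≥ 0  →  Dual min bᵀy s.t. Aᵀy ≥ c, y ≥ 0.

Minimize: z = 80y1 + 33y2 + 37y3

Subject to:
  5y1 + 2y2 + 4y3 ≥ 3
  5y1 + y2 + y3 ≥ 2
  y1, y2, y3 ≥ 0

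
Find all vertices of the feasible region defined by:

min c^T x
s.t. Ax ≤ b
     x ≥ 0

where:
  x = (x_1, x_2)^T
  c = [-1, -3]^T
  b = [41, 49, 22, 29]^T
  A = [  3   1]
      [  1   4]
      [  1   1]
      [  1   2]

(0, 0), (13.67, 0), (10.6, 9.2), (9, 10), (0, 12.25)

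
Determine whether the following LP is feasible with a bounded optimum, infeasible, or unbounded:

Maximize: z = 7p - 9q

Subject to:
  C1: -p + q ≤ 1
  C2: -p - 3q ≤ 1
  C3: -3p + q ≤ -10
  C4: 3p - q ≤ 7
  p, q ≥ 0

Infeasible (no feasible solution exists)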